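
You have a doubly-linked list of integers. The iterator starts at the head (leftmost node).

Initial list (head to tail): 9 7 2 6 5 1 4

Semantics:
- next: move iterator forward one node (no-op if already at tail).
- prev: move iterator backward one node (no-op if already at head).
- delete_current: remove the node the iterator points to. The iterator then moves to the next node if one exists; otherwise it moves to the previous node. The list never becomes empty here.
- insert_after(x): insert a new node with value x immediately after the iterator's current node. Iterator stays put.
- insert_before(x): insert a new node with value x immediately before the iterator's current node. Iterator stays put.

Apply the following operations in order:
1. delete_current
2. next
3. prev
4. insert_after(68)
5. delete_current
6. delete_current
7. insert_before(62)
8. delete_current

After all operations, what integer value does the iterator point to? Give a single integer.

After 1 (delete_current): list=[7, 2, 6, 5, 1, 4] cursor@7
After 2 (next): list=[7, 2, 6, 5, 1, 4] cursor@2
After 3 (prev): list=[7, 2, 6, 5, 1, 4] cursor@7
After 4 (insert_after(68)): list=[7, 68, 2, 6, 5, 1, 4] cursor@7
After 5 (delete_current): list=[68, 2, 6, 5, 1, 4] cursor@68
After 6 (delete_current): list=[2, 6, 5, 1, 4] cursor@2
After 7 (insert_before(62)): list=[62, 2, 6, 5, 1, 4] cursor@2
After 8 (delete_current): list=[62, 6, 5, 1, 4] cursor@6

Answer: 6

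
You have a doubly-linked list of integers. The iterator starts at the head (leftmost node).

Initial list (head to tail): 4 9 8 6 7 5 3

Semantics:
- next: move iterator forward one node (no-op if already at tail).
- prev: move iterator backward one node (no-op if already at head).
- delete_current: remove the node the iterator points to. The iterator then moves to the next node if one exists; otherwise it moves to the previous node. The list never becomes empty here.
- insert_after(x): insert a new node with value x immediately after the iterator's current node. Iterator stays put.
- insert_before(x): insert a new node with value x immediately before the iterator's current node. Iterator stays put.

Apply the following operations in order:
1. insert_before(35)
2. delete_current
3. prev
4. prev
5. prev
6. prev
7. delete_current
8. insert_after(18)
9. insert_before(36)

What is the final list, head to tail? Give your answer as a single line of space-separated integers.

Answer: 36 9 18 8 6 7 5 3

Derivation:
After 1 (insert_before(35)): list=[35, 4, 9, 8, 6, 7, 5, 3] cursor@4
After 2 (delete_current): list=[35, 9, 8, 6, 7, 5, 3] cursor@9
After 3 (prev): list=[35, 9, 8, 6, 7, 5, 3] cursor@35
After 4 (prev): list=[35, 9, 8, 6, 7, 5, 3] cursor@35
After 5 (prev): list=[35, 9, 8, 6, 7, 5, 3] cursor@35
After 6 (prev): list=[35, 9, 8, 6, 7, 5, 3] cursor@35
After 7 (delete_current): list=[9, 8, 6, 7, 5, 3] cursor@9
After 8 (insert_after(18)): list=[9, 18, 8, 6, 7, 5, 3] cursor@9
After 9 (insert_before(36)): list=[36, 9, 18, 8, 6, 7, 5, 3] cursor@9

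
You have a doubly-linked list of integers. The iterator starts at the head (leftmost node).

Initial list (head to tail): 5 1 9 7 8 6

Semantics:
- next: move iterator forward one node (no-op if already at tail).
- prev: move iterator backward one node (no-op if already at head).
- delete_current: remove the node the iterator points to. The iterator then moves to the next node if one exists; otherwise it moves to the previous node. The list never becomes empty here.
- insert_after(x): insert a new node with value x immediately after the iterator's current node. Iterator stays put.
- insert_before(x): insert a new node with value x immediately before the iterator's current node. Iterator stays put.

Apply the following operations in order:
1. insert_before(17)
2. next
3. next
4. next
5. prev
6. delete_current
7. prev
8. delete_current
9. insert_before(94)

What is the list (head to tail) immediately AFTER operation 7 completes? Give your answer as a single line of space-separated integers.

Answer: 17 5 1 7 8 6

Derivation:
After 1 (insert_before(17)): list=[17, 5, 1, 9, 7, 8, 6] cursor@5
After 2 (next): list=[17, 5, 1, 9, 7, 8, 6] cursor@1
After 3 (next): list=[17, 5, 1, 9, 7, 8, 6] cursor@9
After 4 (next): list=[17, 5, 1, 9, 7, 8, 6] cursor@7
After 5 (prev): list=[17, 5, 1, 9, 7, 8, 6] cursor@9
After 6 (delete_current): list=[17, 5, 1, 7, 8, 6] cursor@7
After 7 (prev): list=[17, 5, 1, 7, 8, 6] cursor@1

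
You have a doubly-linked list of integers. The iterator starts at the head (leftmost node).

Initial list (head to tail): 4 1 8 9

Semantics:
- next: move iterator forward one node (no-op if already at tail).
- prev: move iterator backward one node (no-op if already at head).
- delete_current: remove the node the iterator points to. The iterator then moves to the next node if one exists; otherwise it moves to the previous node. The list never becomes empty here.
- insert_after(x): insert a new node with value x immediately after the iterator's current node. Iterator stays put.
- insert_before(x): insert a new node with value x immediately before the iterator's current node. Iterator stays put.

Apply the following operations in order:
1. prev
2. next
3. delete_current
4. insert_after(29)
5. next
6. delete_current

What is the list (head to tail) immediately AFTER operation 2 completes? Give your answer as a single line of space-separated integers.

After 1 (prev): list=[4, 1, 8, 9] cursor@4
After 2 (next): list=[4, 1, 8, 9] cursor@1

Answer: 4 1 8 9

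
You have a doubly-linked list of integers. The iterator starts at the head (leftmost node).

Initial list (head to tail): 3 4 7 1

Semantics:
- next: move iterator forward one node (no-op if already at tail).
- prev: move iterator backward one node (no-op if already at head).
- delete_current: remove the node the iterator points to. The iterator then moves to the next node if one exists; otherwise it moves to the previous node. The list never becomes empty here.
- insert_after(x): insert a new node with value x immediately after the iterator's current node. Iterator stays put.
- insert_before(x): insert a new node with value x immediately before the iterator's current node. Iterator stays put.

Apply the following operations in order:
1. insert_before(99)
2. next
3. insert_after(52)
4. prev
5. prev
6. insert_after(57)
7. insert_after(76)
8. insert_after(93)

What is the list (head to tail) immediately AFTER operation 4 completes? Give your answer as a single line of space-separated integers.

After 1 (insert_before(99)): list=[99, 3, 4, 7, 1] cursor@3
After 2 (next): list=[99, 3, 4, 7, 1] cursor@4
After 3 (insert_after(52)): list=[99, 3, 4, 52, 7, 1] cursor@4
After 4 (prev): list=[99, 3, 4, 52, 7, 1] cursor@3

Answer: 99 3 4 52 7 1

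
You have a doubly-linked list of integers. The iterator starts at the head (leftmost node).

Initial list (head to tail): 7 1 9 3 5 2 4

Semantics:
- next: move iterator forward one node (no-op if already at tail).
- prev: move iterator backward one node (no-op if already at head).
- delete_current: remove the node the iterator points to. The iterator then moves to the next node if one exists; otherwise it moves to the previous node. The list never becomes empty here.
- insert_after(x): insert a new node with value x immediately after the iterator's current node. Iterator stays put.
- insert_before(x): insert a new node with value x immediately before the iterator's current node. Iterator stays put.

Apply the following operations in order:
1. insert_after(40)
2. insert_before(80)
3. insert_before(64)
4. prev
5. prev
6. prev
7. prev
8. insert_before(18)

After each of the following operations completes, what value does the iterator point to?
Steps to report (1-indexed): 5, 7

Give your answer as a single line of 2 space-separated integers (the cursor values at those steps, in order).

Answer: 80 80

Derivation:
After 1 (insert_after(40)): list=[7, 40, 1, 9, 3, 5, 2, 4] cursor@7
After 2 (insert_before(80)): list=[80, 7, 40, 1, 9, 3, 5, 2, 4] cursor@7
After 3 (insert_before(64)): list=[80, 64, 7, 40, 1, 9, 3, 5, 2, 4] cursor@7
After 4 (prev): list=[80, 64, 7, 40, 1, 9, 3, 5, 2, 4] cursor@64
After 5 (prev): list=[80, 64, 7, 40, 1, 9, 3, 5, 2, 4] cursor@80
After 6 (prev): list=[80, 64, 7, 40, 1, 9, 3, 5, 2, 4] cursor@80
After 7 (prev): list=[80, 64, 7, 40, 1, 9, 3, 5, 2, 4] cursor@80
After 8 (insert_before(18)): list=[18, 80, 64, 7, 40, 1, 9, 3, 5, 2, 4] cursor@80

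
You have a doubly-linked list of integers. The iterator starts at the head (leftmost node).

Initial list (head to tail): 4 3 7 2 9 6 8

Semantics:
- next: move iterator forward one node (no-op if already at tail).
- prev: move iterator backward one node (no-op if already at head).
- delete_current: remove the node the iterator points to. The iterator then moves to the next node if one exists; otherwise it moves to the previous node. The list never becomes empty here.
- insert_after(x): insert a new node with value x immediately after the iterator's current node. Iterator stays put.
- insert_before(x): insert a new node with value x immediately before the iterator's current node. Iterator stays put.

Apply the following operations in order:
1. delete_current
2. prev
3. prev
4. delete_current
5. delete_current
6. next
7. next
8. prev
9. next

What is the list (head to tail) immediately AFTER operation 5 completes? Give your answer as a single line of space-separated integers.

After 1 (delete_current): list=[3, 7, 2, 9, 6, 8] cursor@3
After 2 (prev): list=[3, 7, 2, 9, 6, 8] cursor@3
After 3 (prev): list=[3, 7, 2, 9, 6, 8] cursor@3
After 4 (delete_current): list=[7, 2, 9, 6, 8] cursor@7
After 5 (delete_current): list=[2, 9, 6, 8] cursor@2

Answer: 2 9 6 8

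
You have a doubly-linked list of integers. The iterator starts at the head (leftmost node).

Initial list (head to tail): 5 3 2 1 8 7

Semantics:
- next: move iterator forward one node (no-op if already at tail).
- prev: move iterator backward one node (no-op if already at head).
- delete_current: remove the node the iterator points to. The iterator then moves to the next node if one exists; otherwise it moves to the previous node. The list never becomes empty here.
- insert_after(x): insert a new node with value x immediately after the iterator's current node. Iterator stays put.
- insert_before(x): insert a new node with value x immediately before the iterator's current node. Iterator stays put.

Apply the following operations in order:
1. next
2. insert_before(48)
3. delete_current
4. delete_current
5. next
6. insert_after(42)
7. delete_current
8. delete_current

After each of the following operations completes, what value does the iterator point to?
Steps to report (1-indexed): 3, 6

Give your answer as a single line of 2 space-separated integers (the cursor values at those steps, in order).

Answer: 2 8

Derivation:
After 1 (next): list=[5, 3, 2, 1, 8, 7] cursor@3
After 2 (insert_before(48)): list=[5, 48, 3, 2, 1, 8, 7] cursor@3
After 3 (delete_current): list=[5, 48, 2, 1, 8, 7] cursor@2
After 4 (delete_current): list=[5, 48, 1, 8, 7] cursor@1
After 5 (next): list=[5, 48, 1, 8, 7] cursor@8
After 6 (insert_after(42)): list=[5, 48, 1, 8, 42, 7] cursor@8
After 7 (delete_current): list=[5, 48, 1, 42, 7] cursor@42
After 8 (delete_current): list=[5, 48, 1, 7] cursor@7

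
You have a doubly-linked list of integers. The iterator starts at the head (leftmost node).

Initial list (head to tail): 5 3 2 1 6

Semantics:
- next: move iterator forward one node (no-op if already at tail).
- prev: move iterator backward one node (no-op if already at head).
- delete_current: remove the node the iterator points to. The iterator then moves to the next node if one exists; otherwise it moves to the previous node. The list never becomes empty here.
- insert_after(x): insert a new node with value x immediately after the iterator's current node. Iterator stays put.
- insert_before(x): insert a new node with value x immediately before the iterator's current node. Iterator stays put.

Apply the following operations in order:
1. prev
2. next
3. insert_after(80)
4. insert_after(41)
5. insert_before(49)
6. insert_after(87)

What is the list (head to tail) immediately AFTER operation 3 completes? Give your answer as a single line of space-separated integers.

After 1 (prev): list=[5, 3, 2, 1, 6] cursor@5
After 2 (next): list=[5, 3, 2, 1, 6] cursor@3
After 3 (insert_after(80)): list=[5, 3, 80, 2, 1, 6] cursor@3

Answer: 5 3 80 2 1 6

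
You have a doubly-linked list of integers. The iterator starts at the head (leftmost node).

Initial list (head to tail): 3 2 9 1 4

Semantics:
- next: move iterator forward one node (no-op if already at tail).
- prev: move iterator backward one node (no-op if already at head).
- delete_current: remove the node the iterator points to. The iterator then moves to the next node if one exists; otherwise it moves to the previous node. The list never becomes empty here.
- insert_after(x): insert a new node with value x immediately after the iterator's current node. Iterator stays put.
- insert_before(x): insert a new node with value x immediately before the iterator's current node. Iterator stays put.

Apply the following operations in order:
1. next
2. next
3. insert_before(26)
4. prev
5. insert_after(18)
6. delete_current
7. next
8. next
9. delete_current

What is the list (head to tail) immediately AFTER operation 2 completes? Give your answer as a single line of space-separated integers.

After 1 (next): list=[3, 2, 9, 1, 4] cursor@2
After 2 (next): list=[3, 2, 9, 1, 4] cursor@9

Answer: 3 2 9 1 4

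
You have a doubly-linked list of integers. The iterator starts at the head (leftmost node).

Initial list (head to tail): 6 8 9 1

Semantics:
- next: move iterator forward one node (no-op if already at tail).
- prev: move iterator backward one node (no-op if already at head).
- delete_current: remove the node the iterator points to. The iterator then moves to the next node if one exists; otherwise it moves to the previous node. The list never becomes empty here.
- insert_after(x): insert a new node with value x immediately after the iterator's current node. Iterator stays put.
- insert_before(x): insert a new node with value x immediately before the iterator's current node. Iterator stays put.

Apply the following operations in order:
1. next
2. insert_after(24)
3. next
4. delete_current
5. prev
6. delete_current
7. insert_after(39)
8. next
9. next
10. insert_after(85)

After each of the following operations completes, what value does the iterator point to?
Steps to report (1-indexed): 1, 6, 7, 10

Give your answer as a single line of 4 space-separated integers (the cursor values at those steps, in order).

Answer: 8 9 9 1

Derivation:
After 1 (next): list=[6, 8, 9, 1] cursor@8
After 2 (insert_after(24)): list=[6, 8, 24, 9, 1] cursor@8
After 3 (next): list=[6, 8, 24, 9, 1] cursor@24
After 4 (delete_current): list=[6, 8, 9, 1] cursor@9
After 5 (prev): list=[6, 8, 9, 1] cursor@8
After 6 (delete_current): list=[6, 9, 1] cursor@9
After 7 (insert_after(39)): list=[6, 9, 39, 1] cursor@9
After 8 (next): list=[6, 9, 39, 1] cursor@39
After 9 (next): list=[6, 9, 39, 1] cursor@1
After 10 (insert_after(85)): list=[6, 9, 39, 1, 85] cursor@1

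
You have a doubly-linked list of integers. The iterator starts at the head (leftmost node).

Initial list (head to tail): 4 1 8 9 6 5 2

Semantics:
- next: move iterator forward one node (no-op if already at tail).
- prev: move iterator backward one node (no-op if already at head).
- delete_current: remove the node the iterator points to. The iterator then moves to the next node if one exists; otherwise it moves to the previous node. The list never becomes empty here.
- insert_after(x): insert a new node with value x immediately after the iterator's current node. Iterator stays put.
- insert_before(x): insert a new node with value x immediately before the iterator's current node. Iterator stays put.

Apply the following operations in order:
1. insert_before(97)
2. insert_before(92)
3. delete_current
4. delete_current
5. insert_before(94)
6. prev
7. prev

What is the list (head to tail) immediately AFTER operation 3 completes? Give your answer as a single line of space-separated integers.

After 1 (insert_before(97)): list=[97, 4, 1, 8, 9, 6, 5, 2] cursor@4
After 2 (insert_before(92)): list=[97, 92, 4, 1, 8, 9, 6, 5, 2] cursor@4
After 3 (delete_current): list=[97, 92, 1, 8, 9, 6, 5, 2] cursor@1

Answer: 97 92 1 8 9 6 5 2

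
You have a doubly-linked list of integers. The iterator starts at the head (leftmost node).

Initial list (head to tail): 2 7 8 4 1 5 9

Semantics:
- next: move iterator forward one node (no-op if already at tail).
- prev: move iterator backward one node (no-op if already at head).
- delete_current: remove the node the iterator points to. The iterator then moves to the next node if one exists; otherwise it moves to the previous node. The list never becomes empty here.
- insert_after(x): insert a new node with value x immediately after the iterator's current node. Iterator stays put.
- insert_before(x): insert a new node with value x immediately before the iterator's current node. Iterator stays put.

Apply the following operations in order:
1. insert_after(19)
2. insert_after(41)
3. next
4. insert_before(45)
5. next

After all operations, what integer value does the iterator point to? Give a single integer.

After 1 (insert_after(19)): list=[2, 19, 7, 8, 4, 1, 5, 9] cursor@2
After 2 (insert_after(41)): list=[2, 41, 19, 7, 8, 4, 1, 5, 9] cursor@2
After 3 (next): list=[2, 41, 19, 7, 8, 4, 1, 5, 9] cursor@41
After 4 (insert_before(45)): list=[2, 45, 41, 19, 7, 8, 4, 1, 5, 9] cursor@41
After 5 (next): list=[2, 45, 41, 19, 7, 8, 4, 1, 5, 9] cursor@19

Answer: 19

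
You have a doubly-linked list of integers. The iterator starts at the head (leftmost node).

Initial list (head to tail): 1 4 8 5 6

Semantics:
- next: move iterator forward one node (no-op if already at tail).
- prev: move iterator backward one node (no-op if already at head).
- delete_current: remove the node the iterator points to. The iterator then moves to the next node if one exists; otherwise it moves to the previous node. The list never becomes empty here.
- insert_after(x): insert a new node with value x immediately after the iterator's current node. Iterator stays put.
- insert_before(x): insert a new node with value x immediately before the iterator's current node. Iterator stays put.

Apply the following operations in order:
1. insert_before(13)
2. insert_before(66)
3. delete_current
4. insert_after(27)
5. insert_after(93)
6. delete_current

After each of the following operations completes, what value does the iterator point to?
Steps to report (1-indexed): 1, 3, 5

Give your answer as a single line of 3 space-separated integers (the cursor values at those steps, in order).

After 1 (insert_before(13)): list=[13, 1, 4, 8, 5, 6] cursor@1
After 2 (insert_before(66)): list=[13, 66, 1, 4, 8, 5, 6] cursor@1
After 3 (delete_current): list=[13, 66, 4, 8, 5, 6] cursor@4
After 4 (insert_after(27)): list=[13, 66, 4, 27, 8, 5, 6] cursor@4
After 5 (insert_after(93)): list=[13, 66, 4, 93, 27, 8, 5, 6] cursor@4
After 6 (delete_current): list=[13, 66, 93, 27, 8, 5, 6] cursor@93

Answer: 1 4 4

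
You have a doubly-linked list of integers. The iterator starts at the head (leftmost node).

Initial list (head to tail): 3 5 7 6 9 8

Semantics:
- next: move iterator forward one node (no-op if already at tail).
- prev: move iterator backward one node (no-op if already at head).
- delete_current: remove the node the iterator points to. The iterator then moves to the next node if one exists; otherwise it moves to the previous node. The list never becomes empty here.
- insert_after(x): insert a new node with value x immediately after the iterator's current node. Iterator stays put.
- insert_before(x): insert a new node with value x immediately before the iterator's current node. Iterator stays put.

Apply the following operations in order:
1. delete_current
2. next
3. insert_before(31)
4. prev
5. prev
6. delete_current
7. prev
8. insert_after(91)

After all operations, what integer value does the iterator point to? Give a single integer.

After 1 (delete_current): list=[5, 7, 6, 9, 8] cursor@5
After 2 (next): list=[5, 7, 6, 9, 8] cursor@7
After 3 (insert_before(31)): list=[5, 31, 7, 6, 9, 8] cursor@7
After 4 (prev): list=[5, 31, 7, 6, 9, 8] cursor@31
After 5 (prev): list=[5, 31, 7, 6, 9, 8] cursor@5
After 6 (delete_current): list=[31, 7, 6, 9, 8] cursor@31
After 7 (prev): list=[31, 7, 6, 9, 8] cursor@31
After 8 (insert_after(91)): list=[31, 91, 7, 6, 9, 8] cursor@31

Answer: 31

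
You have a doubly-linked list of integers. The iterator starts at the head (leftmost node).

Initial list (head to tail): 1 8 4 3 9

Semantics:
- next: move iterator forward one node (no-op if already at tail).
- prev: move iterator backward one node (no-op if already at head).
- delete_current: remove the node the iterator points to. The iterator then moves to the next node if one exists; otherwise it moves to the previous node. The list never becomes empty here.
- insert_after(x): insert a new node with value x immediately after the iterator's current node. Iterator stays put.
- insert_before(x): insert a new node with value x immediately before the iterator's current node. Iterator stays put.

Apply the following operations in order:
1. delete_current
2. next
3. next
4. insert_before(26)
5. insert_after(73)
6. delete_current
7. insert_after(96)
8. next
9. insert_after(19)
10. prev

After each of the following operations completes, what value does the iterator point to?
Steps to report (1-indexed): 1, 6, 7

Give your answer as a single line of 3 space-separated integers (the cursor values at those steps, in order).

After 1 (delete_current): list=[8, 4, 3, 9] cursor@8
After 2 (next): list=[8, 4, 3, 9] cursor@4
After 3 (next): list=[8, 4, 3, 9] cursor@3
After 4 (insert_before(26)): list=[8, 4, 26, 3, 9] cursor@3
After 5 (insert_after(73)): list=[8, 4, 26, 3, 73, 9] cursor@3
After 6 (delete_current): list=[8, 4, 26, 73, 9] cursor@73
After 7 (insert_after(96)): list=[8, 4, 26, 73, 96, 9] cursor@73
After 8 (next): list=[8, 4, 26, 73, 96, 9] cursor@96
After 9 (insert_after(19)): list=[8, 4, 26, 73, 96, 19, 9] cursor@96
After 10 (prev): list=[8, 4, 26, 73, 96, 19, 9] cursor@73

Answer: 8 73 73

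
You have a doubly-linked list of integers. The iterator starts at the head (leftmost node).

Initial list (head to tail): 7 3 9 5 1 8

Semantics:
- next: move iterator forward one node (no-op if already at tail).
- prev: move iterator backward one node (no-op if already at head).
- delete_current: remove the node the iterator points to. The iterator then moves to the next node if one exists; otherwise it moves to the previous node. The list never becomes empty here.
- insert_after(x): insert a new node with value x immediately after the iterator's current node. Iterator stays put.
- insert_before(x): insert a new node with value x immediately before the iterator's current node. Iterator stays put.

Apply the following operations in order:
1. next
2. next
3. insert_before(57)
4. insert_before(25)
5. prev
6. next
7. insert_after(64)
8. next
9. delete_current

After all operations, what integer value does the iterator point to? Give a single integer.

Answer: 5

Derivation:
After 1 (next): list=[7, 3, 9, 5, 1, 8] cursor@3
After 2 (next): list=[7, 3, 9, 5, 1, 8] cursor@9
After 3 (insert_before(57)): list=[7, 3, 57, 9, 5, 1, 8] cursor@9
After 4 (insert_before(25)): list=[7, 3, 57, 25, 9, 5, 1, 8] cursor@9
After 5 (prev): list=[7, 3, 57, 25, 9, 5, 1, 8] cursor@25
After 6 (next): list=[7, 3, 57, 25, 9, 5, 1, 8] cursor@9
After 7 (insert_after(64)): list=[7, 3, 57, 25, 9, 64, 5, 1, 8] cursor@9
After 8 (next): list=[7, 3, 57, 25, 9, 64, 5, 1, 8] cursor@64
After 9 (delete_current): list=[7, 3, 57, 25, 9, 5, 1, 8] cursor@5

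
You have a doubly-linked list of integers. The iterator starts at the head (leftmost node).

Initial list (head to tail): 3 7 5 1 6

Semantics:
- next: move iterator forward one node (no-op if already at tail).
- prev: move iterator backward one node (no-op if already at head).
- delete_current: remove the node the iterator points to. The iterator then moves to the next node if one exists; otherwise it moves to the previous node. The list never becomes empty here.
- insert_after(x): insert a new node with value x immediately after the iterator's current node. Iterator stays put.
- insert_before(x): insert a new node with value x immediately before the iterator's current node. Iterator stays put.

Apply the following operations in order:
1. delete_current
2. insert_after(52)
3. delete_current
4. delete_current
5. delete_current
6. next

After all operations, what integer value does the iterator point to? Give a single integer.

Answer: 6

Derivation:
After 1 (delete_current): list=[7, 5, 1, 6] cursor@7
After 2 (insert_after(52)): list=[7, 52, 5, 1, 6] cursor@7
After 3 (delete_current): list=[52, 5, 1, 6] cursor@52
After 4 (delete_current): list=[5, 1, 6] cursor@5
After 5 (delete_current): list=[1, 6] cursor@1
After 6 (next): list=[1, 6] cursor@6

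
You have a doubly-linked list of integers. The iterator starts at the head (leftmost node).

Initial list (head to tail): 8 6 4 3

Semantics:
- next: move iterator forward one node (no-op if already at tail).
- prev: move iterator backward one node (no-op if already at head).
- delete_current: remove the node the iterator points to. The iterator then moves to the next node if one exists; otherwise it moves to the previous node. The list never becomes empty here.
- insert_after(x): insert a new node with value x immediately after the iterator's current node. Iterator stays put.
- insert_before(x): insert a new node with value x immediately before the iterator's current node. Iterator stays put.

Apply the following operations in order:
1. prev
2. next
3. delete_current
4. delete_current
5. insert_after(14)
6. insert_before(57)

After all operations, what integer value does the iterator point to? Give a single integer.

After 1 (prev): list=[8, 6, 4, 3] cursor@8
After 2 (next): list=[8, 6, 4, 3] cursor@6
After 3 (delete_current): list=[8, 4, 3] cursor@4
After 4 (delete_current): list=[8, 3] cursor@3
After 5 (insert_after(14)): list=[8, 3, 14] cursor@3
After 6 (insert_before(57)): list=[8, 57, 3, 14] cursor@3

Answer: 3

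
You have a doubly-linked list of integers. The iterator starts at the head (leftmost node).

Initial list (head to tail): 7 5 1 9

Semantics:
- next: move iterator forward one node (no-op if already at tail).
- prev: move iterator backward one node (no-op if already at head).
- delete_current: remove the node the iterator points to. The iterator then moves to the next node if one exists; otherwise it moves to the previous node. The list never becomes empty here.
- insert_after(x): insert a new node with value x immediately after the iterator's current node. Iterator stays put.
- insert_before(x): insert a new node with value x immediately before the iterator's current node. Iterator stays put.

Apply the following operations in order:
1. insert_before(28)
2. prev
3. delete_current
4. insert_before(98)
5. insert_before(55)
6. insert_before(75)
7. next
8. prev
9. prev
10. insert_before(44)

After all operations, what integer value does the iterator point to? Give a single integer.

Answer: 75

Derivation:
After 1 (insert_before(28)): list=[28, 7, 5, 1, 9] cursor@7
After 2 (prev): list=[28, 7, 5, 1, 9] cursor@28
After 3 (delete_current): list=[7, 5, 1, 9] cursor@7
After 4 (insert_before(98)): list=[98, 7, 5, 1, 9] cursor@7
After 5 (insert_before(55)): list=[98, 55, 7, 5, 1, 9] cursor@7
After 6 (insert_before(75)): list=[98, 55, 75, 7, 5, 1, 9] cursor@7
After 7 (next): list=[98, 55, 75, 7, 5, 1, 9] cursor@5
After 8 (prev): list=[98, 55, 75, 7, 5, 1, 9] cursor@7
After 9 (prev): list=[98, 55, 75, 7, 5, 1, 9] cursor@75
After 10 (insert_before(44)): list=[98, 55, 44, 75, 7, 5, 1, 9] cursor@75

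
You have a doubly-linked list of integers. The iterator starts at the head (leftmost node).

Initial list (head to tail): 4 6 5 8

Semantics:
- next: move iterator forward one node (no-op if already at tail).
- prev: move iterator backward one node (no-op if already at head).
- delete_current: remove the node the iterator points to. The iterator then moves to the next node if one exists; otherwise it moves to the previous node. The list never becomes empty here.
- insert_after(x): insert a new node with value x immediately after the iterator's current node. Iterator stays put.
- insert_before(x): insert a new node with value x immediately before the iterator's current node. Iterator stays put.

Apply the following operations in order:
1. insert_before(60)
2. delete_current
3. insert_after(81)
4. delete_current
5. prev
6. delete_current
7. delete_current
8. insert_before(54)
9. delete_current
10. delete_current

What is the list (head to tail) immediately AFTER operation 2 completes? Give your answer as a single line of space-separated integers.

After 1 (insert_before(60)): list=[60, 4, 6, 5, 8] cursor@4
After 2 (delete_current): list=[60, 6, 5, 8] cursor@6

Answer: 60 6 5 8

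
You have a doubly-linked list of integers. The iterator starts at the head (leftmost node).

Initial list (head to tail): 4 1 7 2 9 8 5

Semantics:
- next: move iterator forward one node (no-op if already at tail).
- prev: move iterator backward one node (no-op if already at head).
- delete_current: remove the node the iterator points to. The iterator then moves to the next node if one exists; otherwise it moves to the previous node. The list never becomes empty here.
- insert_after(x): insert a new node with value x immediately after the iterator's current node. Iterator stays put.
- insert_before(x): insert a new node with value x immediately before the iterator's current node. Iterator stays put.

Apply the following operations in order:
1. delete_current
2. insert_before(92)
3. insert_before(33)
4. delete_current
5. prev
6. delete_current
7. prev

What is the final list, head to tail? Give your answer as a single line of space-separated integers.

Answer: 92 7 2 9 8 5

Derivation:
After 1 (delete_current): list=[1, 7, 2, 9, 8, 5] cursor@1
After 2 (insert_before(92)): list=[92, 1, 7, 2, 9, 8, 5] cursor@1
After 3 (insert_before(33)): list=[92, 33, 1, 7, 2, 9, 8, 5] cursor@1
After 4 (delete_current): list=[92, 33, 7, 2, 9, 8, 5] cursor@7
After 5 (prev): list=[92, 33, 7, 2, 9, 8, 5] cursor@33
After 6 (delete_current): list=[92, 7, 2, 9, 8, 5] cursor@7
After 7 (prev): list=[92, 7, 2, 9, 8, 5] cursor@92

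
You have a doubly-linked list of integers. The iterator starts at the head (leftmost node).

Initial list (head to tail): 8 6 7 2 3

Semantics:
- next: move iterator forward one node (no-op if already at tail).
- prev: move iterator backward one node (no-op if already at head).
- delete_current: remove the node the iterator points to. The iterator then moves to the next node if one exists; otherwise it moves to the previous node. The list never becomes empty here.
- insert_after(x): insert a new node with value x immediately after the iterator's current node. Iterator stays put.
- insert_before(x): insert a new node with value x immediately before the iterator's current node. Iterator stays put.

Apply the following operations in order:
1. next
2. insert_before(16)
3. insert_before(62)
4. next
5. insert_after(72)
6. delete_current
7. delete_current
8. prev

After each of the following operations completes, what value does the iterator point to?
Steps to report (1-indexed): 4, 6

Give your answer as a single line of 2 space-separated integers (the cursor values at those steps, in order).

After 1 (next): list=[8, 6, 7, 2, 3] cursor@6
After 2 (insert_before(16)): list=[8, 16, 6, 7, 2, 3] cursor@6
After 3 (insert_before(62)): list=[8, 16, 62, 6, 7, 2, 3] cursor@6
After 4 (next): list=[8, 16, 62, 6, 7, 2, 3] cursor@7
After 5 (insert_after(72)): list=[8, 16, 62, 6, 7, 72, 2, 3] cursor@7
After 6 (delete_current): list=[8, 16, 62, 6, 72, 2, 3] cursor@72
After 7 (delete_current): list=[8, 16, 62, 6, 2, 3] cursor@2
After 8 (prev): list=[8, 16, 62, 6, 2, 3] cursor@6

Answer: 7 72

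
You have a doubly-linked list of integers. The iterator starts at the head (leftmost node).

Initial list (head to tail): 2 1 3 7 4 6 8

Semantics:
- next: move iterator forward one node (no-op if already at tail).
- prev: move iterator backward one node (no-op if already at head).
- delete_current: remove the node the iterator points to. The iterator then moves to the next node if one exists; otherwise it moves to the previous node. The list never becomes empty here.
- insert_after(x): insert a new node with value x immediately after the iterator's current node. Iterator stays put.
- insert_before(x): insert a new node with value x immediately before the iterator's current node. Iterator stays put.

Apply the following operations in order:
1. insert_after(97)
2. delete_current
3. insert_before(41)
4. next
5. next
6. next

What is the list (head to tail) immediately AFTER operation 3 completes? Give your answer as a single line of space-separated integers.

Answer: 41 97 1 3 7 4 6 8

Derivation:
After 1 (insert_after(97)): list=[2, 97, 1, 3, 7, 4, 6, 8] cursor@2
After 2 (delete_current): list=[97, 1, 3, 7, 4, 6, 8] cursor@97
After 3 (insert_before(41)): list=[41, 97, 1, 3, 7, 4, 6, 8] cursor@97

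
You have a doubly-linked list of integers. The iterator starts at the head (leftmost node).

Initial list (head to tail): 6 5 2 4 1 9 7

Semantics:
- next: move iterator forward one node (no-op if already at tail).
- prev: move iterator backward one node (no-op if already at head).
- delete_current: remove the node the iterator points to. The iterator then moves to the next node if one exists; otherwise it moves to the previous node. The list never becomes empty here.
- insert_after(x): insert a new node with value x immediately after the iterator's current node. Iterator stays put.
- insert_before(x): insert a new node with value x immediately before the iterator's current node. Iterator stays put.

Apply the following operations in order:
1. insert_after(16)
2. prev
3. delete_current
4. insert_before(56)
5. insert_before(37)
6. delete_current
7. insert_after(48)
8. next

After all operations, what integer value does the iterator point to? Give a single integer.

Answer: 48

Derivation:
After 1 (insert_after(16)): list=[6, 16, 5, 2, 4, 1, 9, 7] cursor@6
After 2 (prev): list=[6, 16, 5, 2, 4, 1, 9, 7] cursor@6
After 3 (delete_current): list=[16, 5, 2, 4, 1, 9, 7] cursor@16
After 4 (insert_before(56)): list=[56, 16, 5, 2, 4, 1, 9, 7] cursor@16
After 5 (insert_before(37)): list=[56, 37, 16, 5, 2, 4, 1, 9, 7] cursor@16
After 6 (delete_current): list=[56, 37, 5, 2, 4, 1, 9, 7] cursor@5
After 7 (insert_after(48)): list=[56, 37, 5, 48, 2, 4, 1, 9, 7] cursor@5
After 8 (next): list=[56, 37, 5, 48, 2, 4, 1, 9, 7] cursor@48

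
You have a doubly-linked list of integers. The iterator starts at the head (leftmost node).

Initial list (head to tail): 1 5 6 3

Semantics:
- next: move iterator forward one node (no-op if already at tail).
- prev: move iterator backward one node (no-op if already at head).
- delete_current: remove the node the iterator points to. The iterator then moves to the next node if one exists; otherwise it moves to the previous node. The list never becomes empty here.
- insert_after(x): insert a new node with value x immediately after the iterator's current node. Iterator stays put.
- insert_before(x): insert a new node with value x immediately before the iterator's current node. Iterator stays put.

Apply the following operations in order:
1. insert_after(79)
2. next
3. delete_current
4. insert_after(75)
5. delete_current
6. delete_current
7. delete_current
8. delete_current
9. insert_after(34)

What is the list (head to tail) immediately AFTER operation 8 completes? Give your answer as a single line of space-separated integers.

After 1 (insert_after(79)): list=[1, 79, 5, 6, 3] cursor@1
After 2 (next): list=[1, 79, 5, 6, 3] cursor@79
After 3 (delete_current): list=[1, 5, 6, 3] cursor@5
After 4 (insert_after(75)): list=[1, 5, 75, 6, 3] cursor@5
After 5 (delete_current): list=[1, 75, 6, 3] cursor@75
After 6 (delete_current): list=[1, 6, 3] cursor@6
After 7 (delete_current): list=[1, 3] cursor@3
After 8 (delete_current): list=[1] cursor@1

Answer: 1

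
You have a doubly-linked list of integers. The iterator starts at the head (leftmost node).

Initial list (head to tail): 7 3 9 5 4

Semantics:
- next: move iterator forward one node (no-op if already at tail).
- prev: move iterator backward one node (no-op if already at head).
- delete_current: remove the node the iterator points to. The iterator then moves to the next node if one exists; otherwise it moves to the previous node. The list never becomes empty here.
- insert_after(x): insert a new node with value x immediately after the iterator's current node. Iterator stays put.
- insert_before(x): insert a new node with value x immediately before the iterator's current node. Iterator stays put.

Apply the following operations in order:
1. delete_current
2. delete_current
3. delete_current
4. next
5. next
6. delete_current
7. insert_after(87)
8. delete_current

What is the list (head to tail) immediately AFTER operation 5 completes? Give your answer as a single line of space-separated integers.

After 1 (delete_current): list=[3, 9, 5, 4] cursor@3
After 2 (delete_current): list=[9, 5, 4] cursor@9
After 3 (delete_current): list=[5, 4] cursor@5
After 4 (next): list=[5, 4] cursor@4
After 5 (next): list=[5, 4] cursor@4

Answer: 5 4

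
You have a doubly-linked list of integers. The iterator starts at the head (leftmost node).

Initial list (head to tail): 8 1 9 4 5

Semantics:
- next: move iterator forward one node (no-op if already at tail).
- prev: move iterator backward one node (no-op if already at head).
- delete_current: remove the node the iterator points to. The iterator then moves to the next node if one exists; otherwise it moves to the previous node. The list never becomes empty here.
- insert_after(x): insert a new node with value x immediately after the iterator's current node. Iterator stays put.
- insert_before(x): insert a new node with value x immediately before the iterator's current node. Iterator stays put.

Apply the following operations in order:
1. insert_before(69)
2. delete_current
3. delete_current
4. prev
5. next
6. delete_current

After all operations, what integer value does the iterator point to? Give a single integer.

Answer: 4

Derivation:
After 1 (insert_before(69)): list=[69, 8, 1, 9, 4, 5] cursor@8
After 2 (delete_current): list=[69, 1, 9, 4, 5] cursor@1
After 3 (delete_current): list=[69, 9, 4, 5] cursor@9
After 4 (prev): list=[69, 9, 4, 5] cursor@69
After 5 (next): list=[69, 9, 4, 5] cursor@9
After 6 (delete_current): list=[69, 4, 5] cursor@4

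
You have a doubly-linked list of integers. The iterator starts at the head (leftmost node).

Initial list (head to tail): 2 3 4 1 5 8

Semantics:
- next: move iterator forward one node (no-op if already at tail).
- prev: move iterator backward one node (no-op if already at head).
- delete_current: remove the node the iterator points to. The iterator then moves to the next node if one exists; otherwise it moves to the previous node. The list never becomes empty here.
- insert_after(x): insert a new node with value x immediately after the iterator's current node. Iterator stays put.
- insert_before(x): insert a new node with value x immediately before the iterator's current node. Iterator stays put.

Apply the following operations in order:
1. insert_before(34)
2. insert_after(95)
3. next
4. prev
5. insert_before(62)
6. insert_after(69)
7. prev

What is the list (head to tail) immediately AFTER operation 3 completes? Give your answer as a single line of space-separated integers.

After 1 (insert_before(34)): list=[34, 2, 3, 4, 1, 5, 8] cursor@2
After 2 (insert_after(95)): list=[34, 2, 95, 3, 4, 1, 5, 8] cursor@2
After 3 (next): list=[34, 2, 95, 3, 4, 1, 5, 8] cursor@95

Answer: 34 2 95 3 4 1 5 8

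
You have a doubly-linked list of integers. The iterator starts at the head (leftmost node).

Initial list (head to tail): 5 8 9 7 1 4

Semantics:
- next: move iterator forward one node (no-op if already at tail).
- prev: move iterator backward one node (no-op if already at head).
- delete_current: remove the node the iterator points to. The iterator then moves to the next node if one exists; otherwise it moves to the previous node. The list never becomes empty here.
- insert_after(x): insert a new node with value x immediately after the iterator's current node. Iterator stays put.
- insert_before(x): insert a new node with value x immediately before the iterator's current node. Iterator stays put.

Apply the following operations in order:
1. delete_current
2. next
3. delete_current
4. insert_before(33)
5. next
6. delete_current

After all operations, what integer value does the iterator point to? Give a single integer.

After 1 (delete_current): list=[8, 9, 7, 1, 4] cursor@8
After 2 (next): list=[8, 9, 7, 1, 4] cursor@9
After 3 (delete_current): list=[8, 7, 1, 4] cursor@7
After 4 (insert_before(33)): list=[8, 33, 7, 1, 4] cursor@7
After 5 (next): list=[8, 33, 7, 1, 4] cursor@1
After 6 (delete_current): list=[8, 33, 7, 4] cursor@4

Answer: 4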